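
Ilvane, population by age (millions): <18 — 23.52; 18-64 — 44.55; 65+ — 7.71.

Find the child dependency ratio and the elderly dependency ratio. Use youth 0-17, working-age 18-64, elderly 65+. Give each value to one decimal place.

Youth dependency ratio: 52.8
Old-age dependency ratio: 17.3

Youth dependency ratio = 23.52 / 44.55 × 100 = 52.8
Old-age dependency ratio = 7.71 / 44.55 × 100 = 17.3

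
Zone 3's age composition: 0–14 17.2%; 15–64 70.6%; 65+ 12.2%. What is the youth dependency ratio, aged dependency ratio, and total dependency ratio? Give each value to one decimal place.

Youth dependency ratio: 24.4
Old-age dependency ratio: 17.3
Total dependency ratio: 41.6

Youth dependency ratio = 17.2 / 70.6 × 100 = 24.4
Old-age dependency ratio = 12.2 / 70.6 × 100 = 17.3
Total dependency ratio = (17.2 + 12.2) / 70.6 × 100 = 29.4 / 70.6 × 100 = 41.6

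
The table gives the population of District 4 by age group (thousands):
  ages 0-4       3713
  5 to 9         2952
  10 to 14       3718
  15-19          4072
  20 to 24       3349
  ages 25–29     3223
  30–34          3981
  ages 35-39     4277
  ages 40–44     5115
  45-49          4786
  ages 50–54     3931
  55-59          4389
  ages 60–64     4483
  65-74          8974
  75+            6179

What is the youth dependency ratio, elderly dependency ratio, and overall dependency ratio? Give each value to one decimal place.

0–14: 3713 + 2952 + 3718 = 10383
15–64: 4072 + 3349 + 3223 + 3981 + 4277 + 5115 + 4786 + 3931 + 4389 + 4483 = 41606
65+: 8974 + 6179 = 15153
Youth dependency ratio = 10383 / 41606 × 100 = 25.0
Old-age dependency ratio = 15153 / 41606 × 100 = 36.4
Total dependency ratio = (10383 + 15153) / 41606 × 100 = 25536 / 41606 × 100 = 61.4

Youth dependency ratio: 25.0
Old-age dependency ratio: 36.4
Total dependency ratio: 61.4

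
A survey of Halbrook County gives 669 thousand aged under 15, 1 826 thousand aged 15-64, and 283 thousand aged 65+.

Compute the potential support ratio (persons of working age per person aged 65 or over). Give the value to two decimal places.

Potential support ratio: 6.45

Potential support ratio = 1 826 / 283 = 6.45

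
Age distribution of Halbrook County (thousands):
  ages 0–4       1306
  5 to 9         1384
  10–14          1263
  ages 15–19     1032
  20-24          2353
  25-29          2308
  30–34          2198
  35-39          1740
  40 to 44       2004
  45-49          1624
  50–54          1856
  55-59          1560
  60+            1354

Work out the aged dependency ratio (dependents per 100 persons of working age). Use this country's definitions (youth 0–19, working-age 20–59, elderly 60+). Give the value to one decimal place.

Old-age dependency ratio: 8.7

0–19: 1306 + 1384 + 1263 + 1032 = 4985
20–59: 2353 + 2308 + 2198 + 1740 + 2004 + 1624 + 1856 + 1560 = 15643
60+: 1354
Old-age dependency ratio = 1354 / 15643 × 100 = 8.7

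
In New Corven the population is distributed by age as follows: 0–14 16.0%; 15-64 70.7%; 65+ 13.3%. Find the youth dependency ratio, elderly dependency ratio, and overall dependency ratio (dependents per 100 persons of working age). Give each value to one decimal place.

Youth dependency ratio: 22.6
Old-age dependency ratio: 18.8
Total dependency ratio: 41.4

Youth dependency ratio = 16.0 / 70.7 × 100 = 22.6
Old-age dependency ratio = 13.3 / 70.7 × 100 = 18.8
Total dependency ratio = (16.0 + 13.3) / 70.7 × 100 = 29.3 / 70.7 × 100 = 41.4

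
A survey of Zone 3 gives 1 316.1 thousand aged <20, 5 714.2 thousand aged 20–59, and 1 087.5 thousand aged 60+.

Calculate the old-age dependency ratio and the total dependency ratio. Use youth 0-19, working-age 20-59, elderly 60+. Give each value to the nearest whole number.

Old-age dependency ratio = 1 087.5 / 5 714.2 × 100 = 19
Total dependency ratio = (1 316.1 + 1 087.5) / 5 714.2 × 100 = 2 403.6 / 5 714.2 × 100 = 42

Old-age dependency ratio: 19
Total dependency ratio: 42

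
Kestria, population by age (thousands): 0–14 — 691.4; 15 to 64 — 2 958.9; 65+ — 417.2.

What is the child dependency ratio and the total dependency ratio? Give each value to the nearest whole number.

Youth dependency ratio = 691.4 / 2 958.9 × 100 = 23
Total dependency ratio = (691.4 + 417.2) / 2 958.9 × 100 = 1 108.6 / 2 958.9 × 100 = 37

Youth dependency ratio: 23
Total dependency ratio: 37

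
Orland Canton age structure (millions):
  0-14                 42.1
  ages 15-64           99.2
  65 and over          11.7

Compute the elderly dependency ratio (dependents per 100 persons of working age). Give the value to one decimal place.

Old-age dependency ratio: 11.8

Old-age dependency ratio = 11.7 / 99.2 × 100 = 11.8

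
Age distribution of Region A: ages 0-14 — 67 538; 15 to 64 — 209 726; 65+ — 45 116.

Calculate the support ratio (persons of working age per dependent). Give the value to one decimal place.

Support ratio: 1.9

Support ratio = 209 726 / (67 538 + 45 116) = 209 726 / 112 654 = 1.9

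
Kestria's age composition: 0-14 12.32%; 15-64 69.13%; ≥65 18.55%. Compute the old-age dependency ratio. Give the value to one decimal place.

Old-age dependency ratio: 26.8

Old-age dependency ratio = 18.55 / 69.13 × 100 = 26.8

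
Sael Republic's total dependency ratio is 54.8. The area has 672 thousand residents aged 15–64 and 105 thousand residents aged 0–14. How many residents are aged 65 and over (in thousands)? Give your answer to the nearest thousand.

Aged 65 and over: 263

Total dependency ratio = (youth + elderly) / working-age × 100
54.8 = (105 + E) / 672 × 100
⇒ 263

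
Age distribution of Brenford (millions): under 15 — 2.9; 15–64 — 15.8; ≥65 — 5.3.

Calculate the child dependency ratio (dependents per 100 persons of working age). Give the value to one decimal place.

Youth dependency ratio = 2.9 / 15.8 × 100 = 18.4

Youth dependency ratio: 18.4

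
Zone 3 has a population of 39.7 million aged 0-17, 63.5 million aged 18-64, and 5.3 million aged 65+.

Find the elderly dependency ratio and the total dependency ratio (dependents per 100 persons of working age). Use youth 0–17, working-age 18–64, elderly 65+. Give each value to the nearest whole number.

Old-age dependency ratio: 8
Total dependency ratio: 71

Old-age dependency ratio = 5.3 / 63.5 × 100 = 8
Total dependency ratio = (39.7 + 5.3) / 63.5 × 100 = 45.0 / 63.5 × 100 = 71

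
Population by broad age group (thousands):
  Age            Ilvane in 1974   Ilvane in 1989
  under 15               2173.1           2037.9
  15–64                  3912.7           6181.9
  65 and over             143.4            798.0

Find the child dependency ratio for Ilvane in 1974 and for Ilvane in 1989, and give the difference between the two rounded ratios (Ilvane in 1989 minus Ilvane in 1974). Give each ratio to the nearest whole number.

Ilvane in 1974: 2173.1 / 3912.7 × 100 = 56
Ilvane in 1989: 2037.9 / 6181.9 × 100 = 33

Ilvane in 1974: 56
Ilvane in 1989: 33
Difference: -23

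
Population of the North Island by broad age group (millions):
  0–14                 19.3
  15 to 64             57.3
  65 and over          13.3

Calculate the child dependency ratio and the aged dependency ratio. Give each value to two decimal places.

Youth dependency ratio: 33.68
Old-age dependency ratio: 23.21

Youth dependency ratio = 19.3 / 57.3 × 100 = 33.68
Old-age dependency ratio = 13.3 / 57.3 × 100 = 23.21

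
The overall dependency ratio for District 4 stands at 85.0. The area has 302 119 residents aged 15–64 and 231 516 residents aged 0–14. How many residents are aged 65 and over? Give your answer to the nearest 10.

Total dependency ratio = (youth + elderly) / working-age × 100
85.0 = (231 516 + E) / 302 119 × 100
⇒ 25 290

Aged 65 and over: 25 290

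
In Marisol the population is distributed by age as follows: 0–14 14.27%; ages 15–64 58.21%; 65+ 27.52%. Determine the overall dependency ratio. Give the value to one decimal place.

Total dependency ratio = (14.27 + 27.52) / 58.21 × 100 = 41.79 / 58.21 × 100 = 71.8

Total dependency ratio: 71.8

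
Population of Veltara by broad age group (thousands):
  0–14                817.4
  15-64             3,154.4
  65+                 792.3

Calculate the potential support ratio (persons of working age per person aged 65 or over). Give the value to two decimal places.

Potential support ratio: 3.98

Potential support ratio = 3,154.4 / 792.3 = 3.98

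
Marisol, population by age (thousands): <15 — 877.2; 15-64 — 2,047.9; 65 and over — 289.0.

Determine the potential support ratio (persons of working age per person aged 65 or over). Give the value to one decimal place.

Potential support ratio: 7.1

Potential support ratio = 2,047.9 / 289.0 = 7.1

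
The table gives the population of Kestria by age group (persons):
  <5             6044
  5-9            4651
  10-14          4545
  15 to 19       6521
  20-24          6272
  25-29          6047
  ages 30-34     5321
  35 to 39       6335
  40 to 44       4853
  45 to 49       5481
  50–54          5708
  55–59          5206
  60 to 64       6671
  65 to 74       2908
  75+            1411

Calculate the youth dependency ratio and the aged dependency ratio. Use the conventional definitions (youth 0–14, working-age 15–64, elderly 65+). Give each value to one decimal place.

0–14: 6044 + 4651 + 4545 = 15240
15–64: 6521 + 6272 + 6047 + 5321 + 6335 + 4853 + 5481 + 5708 + 5206 + 6671 = 58415
65+: 2908 + 1411 = 4319
Youth dependency ratio = 15240 / 58415 × 100 = 26.1
Old-age dependency ratio = 4319 / 58415 × 100 = 7.4

Youth dependency ratio: 26.1
Old-age dependency ratio: 7.4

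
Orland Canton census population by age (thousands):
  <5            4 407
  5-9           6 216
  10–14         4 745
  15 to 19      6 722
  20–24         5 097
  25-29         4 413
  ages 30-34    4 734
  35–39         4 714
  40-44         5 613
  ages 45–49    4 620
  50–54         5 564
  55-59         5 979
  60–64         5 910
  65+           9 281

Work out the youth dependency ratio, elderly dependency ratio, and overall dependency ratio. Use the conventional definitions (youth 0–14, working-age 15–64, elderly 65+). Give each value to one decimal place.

Youth dependency ratio: 28.8
Old-age dependency ratio: 17.4
Total dependency ratio: 46.2

0–14: 4 407 + 6 216 + 4 745 = 15 368
15–64: 6 722 + 5 097 + 4 413 + 4 734 + 4 714 + 5 613 + 4 620 + 5 564 + 5 979 + 5 910 = 53 366
65+: 9 281
Youth dependency ratio = 15 368 / 53 366 × 100 = 28.8
Old-age dependency ratio = 9 281 / 53 366 × 100 = 17.4
Total dependency ratio = (15 368 + 9 281) / 53 366 × 100 = 24 649 / 53 366 × 100 = 46.2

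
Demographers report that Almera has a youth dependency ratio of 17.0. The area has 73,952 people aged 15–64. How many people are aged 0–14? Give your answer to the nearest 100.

Youth dependency ratio = youth / working-age × 100
17.0 = Y / 73,952 × 100
⇒ 12,600

Aged 0–14: 12,600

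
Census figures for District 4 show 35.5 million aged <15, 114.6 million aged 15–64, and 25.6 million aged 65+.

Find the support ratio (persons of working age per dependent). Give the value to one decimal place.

Support ratio: 1.9

Support ratio = 114.6 / (35.5 + 25.6) = 114.6 / 61.1 = 1.9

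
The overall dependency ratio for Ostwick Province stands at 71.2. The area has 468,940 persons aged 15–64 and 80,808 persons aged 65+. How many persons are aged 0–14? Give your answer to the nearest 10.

Total dependency ratio = (youth + elderly) / working-age × 100
71.2 = (Y + 80,808) / 468,940 × 100
⇒ 253,080

Aged 0–14: 253,080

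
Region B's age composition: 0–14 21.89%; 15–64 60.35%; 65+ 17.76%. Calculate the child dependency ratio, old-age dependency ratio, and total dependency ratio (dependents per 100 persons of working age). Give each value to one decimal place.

Youth dependency ratio = 21.89 / 60.35 × 100 = 36.3
Old-age dependency ratio = 17.76 / 60.35 × 100 = 29.4
Total dependency ratio = (21.89 + 17.76) / 60.35 × 100 = 39.65 / 60.35 × 100 = 65.7

Youth dependency ratio: 36.3
Old-age dependency ratio: 29.4
Total dependency ratio: 65.7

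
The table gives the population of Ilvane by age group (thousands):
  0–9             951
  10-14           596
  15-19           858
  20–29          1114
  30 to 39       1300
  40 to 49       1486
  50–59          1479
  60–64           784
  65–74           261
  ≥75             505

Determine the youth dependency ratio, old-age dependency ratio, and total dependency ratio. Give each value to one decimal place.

0–14: 951 + 596 = 1547
15–64: 858 + 1114 + 1300 + 1486 + 1479 + 784 = 7021
65+: 261 + 505 = 766
Youth dependency ratio = 1547 / 7021 × 100 = 22.0
Old-age dependency ratio = 766 / 7021 × 100 = 10.9
Total dependency ratio = (1547 + 766) / 7021 × 100 = 2313 / 7021 × 100 = 32.9

Youth dependency ratio: 22.0
Old-age dependency ratio: 10.9
Total dependency ratio: 32.9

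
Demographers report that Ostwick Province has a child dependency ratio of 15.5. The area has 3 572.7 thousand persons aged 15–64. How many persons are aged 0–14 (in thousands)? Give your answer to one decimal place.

Youth dependency ratio = youth / working-age × 100
15.5 = Y / 3 572.7 × 100
⇒ 553.8

Aged 0–14: 553.8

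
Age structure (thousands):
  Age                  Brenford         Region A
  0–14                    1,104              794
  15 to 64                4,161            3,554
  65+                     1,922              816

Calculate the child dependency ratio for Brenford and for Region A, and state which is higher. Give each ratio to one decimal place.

Brenford: 1,104 / 4,161 × 100 = 26.5
Region A: 794 / 3,554 × 100 = 22.3

Brenford: 26.5
Region A: 22.3
Higher: Brenford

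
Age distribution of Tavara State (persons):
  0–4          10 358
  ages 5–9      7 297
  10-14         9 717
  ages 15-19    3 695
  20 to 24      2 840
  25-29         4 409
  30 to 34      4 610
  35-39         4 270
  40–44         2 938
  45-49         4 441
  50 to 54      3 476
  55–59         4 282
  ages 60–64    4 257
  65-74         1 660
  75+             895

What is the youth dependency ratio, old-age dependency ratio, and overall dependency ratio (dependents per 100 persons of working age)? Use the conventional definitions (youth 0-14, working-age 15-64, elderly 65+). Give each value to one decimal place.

Youth dependency ratio: 69.8
Old-age dependency ratio: 6.5
Total dependency ratio: 76.3

0–14: 10 358 + 7 297 + 9 717 = 27 372
15–64: 3 695 + 2 840 + 4 409 + 4 610 + 4 270 + 2 938 + 4 441 + 3 476 + 4 282 + 4 257 = 39 218
65+: 1 660 + 895 = 2 555
Youth dependency ratio = 27 372 / 39 218 × 100 = 69.8
Old-age dependency ratio = 2 555 / 39 218 × 100 = 6.5
Total dependency ratio = (27 372 + 2 555) / 39 218 × 100 = 29 927 / 39 218 × 100 = 76.3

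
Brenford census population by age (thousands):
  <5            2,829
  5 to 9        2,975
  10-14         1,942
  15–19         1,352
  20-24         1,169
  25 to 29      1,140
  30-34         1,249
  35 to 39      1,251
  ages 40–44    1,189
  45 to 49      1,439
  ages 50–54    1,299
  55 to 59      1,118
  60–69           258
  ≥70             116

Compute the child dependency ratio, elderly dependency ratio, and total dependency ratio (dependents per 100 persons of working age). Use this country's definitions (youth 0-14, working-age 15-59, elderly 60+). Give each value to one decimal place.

0–14: 2,829 + 2,975 + 1,942 = 7,746
15–59: 1,352 + 1,169 + 1,140 + 1,249 + 1,251 + 1,189 + 1,439 + 1,299 + 1,118 = 11,206
60+: 258 + 116 = 374
Youth dependency ratio = 7,746 / 11,206 × 100 = 69.1
Old-age dependency ratio = 374 / 11,206 × 100 = 3.3
Total dependency ratio = (7,746 + 374) / 11,206 × 100 = 8,120 / 11,206 × 100 = 72.5

Youth dependency ratio: 69.1
Old-age dependency ratio: 3.3
Total dependency ratio: 72.5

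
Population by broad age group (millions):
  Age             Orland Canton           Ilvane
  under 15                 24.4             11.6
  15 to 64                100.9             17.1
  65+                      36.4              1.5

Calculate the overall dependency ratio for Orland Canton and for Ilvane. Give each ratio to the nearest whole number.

Orland Canton: (24.4 + 36.4) / 100.9 × 100 = 60.8 / 100.9 × 100 = 60
Ilvane: (11.6 + 1.5) / 17.1 × 100 = 13.1 / 17.1 × 100 = 77

Orland Canton: 60
Ilvane: 77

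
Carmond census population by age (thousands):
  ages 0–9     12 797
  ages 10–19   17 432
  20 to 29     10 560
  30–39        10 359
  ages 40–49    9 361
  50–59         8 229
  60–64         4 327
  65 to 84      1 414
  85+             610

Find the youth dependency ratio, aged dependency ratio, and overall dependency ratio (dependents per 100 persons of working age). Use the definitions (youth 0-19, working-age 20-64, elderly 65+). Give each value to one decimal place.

Youth dependency ratio: 70.6
Old-age dependency ratio: 4.7
Total dependency ratio: 75.3

0–19: 12 797 + 17 432 = 30 229
20–64: 10 560 + 10 359 + 9 361 + 8 229 + 4 327 = 42 836
65+: 1 414 + 610 = 2 024
Youth dependency ratio = 30 229 / 42 836 × 100 = 70.6
Old-age dependency ratio = 2 024 / 42 836 × 100 = 4.7
Total dependency ratio = (30 229 + 2 024) / 42 836 × 100 = 32 253 / 42 836 × 100 = 75.3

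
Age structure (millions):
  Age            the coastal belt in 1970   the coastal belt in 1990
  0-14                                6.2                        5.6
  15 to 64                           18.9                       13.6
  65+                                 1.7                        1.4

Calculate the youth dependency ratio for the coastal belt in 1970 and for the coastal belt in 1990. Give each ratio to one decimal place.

the coastal belt in 1970: 32.8
the coastal belt in 1990: 41.2

the coastal belt in 1970: 6.2 / 18.9 × 100 = 32.8
the coastal belt in 1990: 5.6 / 13.6 × 100 = 41.2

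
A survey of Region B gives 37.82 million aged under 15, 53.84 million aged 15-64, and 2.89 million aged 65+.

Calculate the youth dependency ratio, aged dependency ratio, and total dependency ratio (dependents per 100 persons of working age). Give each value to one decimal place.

Youth dependency ratio = 37.82 / 53.84 × 100 = 70.2
Old-age dependency ratio = 2.89 / 53.84 × 100 = 5.4
Total dependency ratio = (37.82 + 2.89) / 53.84 × 100 = 40.71 / 53.84 × 100 = 75.6

Youth dependency ratio: 70.2
Old-age dependency ratio: 5.4
Total dependency ratio: 75.6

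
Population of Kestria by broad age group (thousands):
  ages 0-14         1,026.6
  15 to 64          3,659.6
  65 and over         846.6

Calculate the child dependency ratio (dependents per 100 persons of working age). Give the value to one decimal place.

Youth dependency ratio = 1,026.6 / 3,659.6 × 100 = 28.1

Youth dependency ratio: 28.1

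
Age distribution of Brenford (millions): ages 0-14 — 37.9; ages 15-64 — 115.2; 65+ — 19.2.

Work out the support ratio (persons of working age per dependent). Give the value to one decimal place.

Support ratio = 115.2 / (37.9 + 19.2) = 115.2 / 57.1 = 2.0

Support ratio: 2.0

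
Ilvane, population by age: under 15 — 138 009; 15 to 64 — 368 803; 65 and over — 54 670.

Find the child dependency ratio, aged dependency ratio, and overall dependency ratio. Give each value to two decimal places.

Youth dependency ratio = 138 009 / 368 803 × 100 = 37.42
Old-age dependency ratio = 54 670 / 368 803 × 100 = 14.82
Total dependency ratio = (138 009 + 54 670) / 368 803 × 100 = 192 679 / 368 803 × 100 = 52.24

Youth dependency ratio: 37.42
Old-age dependency ratio: 14.82
Total dependency ratio: 52.24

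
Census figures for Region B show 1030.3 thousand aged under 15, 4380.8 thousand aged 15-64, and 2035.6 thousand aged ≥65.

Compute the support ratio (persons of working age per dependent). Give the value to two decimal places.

Support ratio = 4380.8 / (1030.3 + 2035.6) = 4380.8 / 3065.9 = 1.43

Support ratio: 1.43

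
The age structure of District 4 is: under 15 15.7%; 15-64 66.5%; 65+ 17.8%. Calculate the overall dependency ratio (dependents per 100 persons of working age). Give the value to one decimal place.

Total dependency ratio: 50.4

Total dependency ratio = (15.7 + 17.8) / 66.5 × 100 = 33.5 / 66.5 × 100 = 50.4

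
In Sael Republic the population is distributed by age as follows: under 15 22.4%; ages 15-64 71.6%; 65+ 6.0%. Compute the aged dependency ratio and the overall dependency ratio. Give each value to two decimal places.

Old-age dependency ratio = 6.0 / 71.6 × 100 = 8.38
Total dependency ratio = (22.4 + 6.0) / 71.6 × 100 = 28.4 / 71.6 × 100 = 39.66

Old-age dependency ratio: 8.38
Total dependency ratio: 39.66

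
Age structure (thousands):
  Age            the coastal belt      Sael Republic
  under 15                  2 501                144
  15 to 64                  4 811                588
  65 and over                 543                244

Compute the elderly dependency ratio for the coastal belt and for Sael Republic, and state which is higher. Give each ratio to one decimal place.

the coastal belt: 11.3
Sael Republic: 41.5
Higher: Sael Republic

the coastal belt: 543 / 4 811 × 100 = 11.3
Sael Republic: 244 / 588 × 100 = 41.5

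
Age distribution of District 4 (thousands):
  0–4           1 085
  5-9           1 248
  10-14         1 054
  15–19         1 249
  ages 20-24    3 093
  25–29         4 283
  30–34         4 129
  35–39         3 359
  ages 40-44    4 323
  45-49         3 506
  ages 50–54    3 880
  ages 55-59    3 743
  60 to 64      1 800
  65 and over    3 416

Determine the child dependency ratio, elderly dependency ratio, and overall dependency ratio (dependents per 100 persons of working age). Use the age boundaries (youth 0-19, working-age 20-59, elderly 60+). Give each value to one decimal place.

Youth dependency ratio: 15.3
Old-age dependency ratio: 17.2
Total dependency ratio: 32.5

0–19: 1 085 + 1 248 + 1 054 + 1 249 = 4 636
20–59: 3 093 + 4 283 + 4 129 + 3 359 + 4 323 + 3 506 + 3 880 + 3 743 = 30 316
60+: 1 800 + 3 416 = 5 216
Youth dependency ratio = 4 636 / 30 316 × 100 = 15.3
Old-age dependency ratio = 5 216 / 30 316 × 100 = 17.2
Total dependency ratio = (4 636 + 5 216) / 30 316 × 100 = 9 852 / 30 316 × 100 = 32.5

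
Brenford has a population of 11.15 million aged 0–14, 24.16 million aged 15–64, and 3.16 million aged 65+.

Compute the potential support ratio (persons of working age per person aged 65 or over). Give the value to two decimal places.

Potential support ratio: 7.65

Potential support ratio = 24.16 / 3.16 = 7.65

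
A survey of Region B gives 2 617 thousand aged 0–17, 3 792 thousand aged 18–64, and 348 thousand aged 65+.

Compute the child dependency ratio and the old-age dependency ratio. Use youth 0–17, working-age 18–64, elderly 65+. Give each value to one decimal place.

Youth dependency ratio = 2 617 / 3 792 × 100 = 69.0
Old-age dependency ratio = 348 / 3 792 × 100 = 9.2

Youth dependency ratio: 69.0
Old-age dependency ratio: 9.2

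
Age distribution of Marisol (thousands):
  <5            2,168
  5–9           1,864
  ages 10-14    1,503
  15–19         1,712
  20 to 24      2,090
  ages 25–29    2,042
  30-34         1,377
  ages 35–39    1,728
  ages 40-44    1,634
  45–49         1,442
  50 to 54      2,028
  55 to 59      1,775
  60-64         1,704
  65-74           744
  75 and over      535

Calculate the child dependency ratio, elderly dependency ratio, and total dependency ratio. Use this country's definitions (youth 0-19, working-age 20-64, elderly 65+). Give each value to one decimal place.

Youth dependency ratio: 45.8
Old-age dependency ratio: 8.1
Total dependency ratio: 53.9

0–19: 2,168 + 1,864 + 1,503 + 1,712 = 7,247
20–64: 2,090 + 2,042 + 1,377 + 1,728 + 1,634 + 1,442 + 2,028 + 1,775 + 1,704 = 15,820
65+: 744 + 535 = 1,279
Youth dependency ratio = 7,247 / 15,820 × 100 = 45.8
Old-age dependency ratio = 1,279 / 15,820 × 100 = 8.1
Total dependency ratio = (7,247 + 1,279) / 15,820 × 100 = 8,526 / 15,820 × 100 = 53.9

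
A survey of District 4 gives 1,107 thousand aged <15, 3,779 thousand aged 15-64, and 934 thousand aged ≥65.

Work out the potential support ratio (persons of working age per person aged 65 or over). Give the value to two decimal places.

Potential support ratio = 3,779 / 934 = 4.05

Potential support ratio: 4.05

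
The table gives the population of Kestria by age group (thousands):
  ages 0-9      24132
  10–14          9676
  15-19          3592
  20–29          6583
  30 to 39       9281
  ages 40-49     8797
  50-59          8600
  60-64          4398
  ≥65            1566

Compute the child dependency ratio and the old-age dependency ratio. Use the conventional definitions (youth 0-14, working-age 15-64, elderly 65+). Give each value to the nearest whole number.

Youth dependency ratio: 82
Old-age dependency ratio: 4

0–14: 24132 + 9676 = 33808
15–64: 3592 + 6583 + 9281 + 8797 + 8600 + 4398 = 41251
65+: 1566
Youth dependency ratio = 33808 / 41251 × 100 = 82
Old-age dependency ratio = 1566 / 41251 × 100 = 4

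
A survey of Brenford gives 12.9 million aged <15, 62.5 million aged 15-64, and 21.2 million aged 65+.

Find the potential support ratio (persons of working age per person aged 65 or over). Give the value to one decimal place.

Potential support ratio: 2.9

Potential support ratio = 62.5 / 21.2 = 2.9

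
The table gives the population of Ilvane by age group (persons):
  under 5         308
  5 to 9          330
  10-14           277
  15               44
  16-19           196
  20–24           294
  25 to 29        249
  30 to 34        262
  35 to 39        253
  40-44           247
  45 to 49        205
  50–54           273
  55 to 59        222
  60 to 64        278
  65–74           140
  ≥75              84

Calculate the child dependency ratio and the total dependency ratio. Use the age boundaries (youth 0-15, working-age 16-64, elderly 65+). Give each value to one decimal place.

0–15: 308 + 330 + 277 + 44 = 959
16–64: 196 + 294 + 249 + 262 + 253 + 247 + 205 + 273 + 222 + 278 = 2 479
65+: 140 + 84 = 224
Youth dependency ratio = 959 / 2 479 × 100 = 38.7
Total dependency ratio = (959 + 224) / 2 479 × 100 = 1 183 / 2 479 × 100 = 47.7

Youth dependency ratio: 38.7
Total dependency ratio: 47.7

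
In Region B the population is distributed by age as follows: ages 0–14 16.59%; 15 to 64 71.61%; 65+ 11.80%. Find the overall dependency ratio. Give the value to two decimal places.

Total dependency ratio = (16.59 + 11.80) / 71.61 × 100 = 28.39 / 71.61 × 100 = 39.65

Total dependency ratio: 39.65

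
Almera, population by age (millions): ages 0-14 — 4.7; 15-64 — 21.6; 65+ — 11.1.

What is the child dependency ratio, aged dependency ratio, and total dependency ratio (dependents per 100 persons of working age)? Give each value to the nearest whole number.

Youth dependency ratio = 4.7 / 21.6 × 100 = 22
Old-age dependency ratio = 11.1 / 21.6 × 100 = 51
Total dependency ratio = (4.7 + 11.1) / 21.6 × 100 = 15.8 / 21.6 × 100 = 73

Youth dependency ratio: 22
Old-age dependency ratio: 51
Total dependency ratio: 73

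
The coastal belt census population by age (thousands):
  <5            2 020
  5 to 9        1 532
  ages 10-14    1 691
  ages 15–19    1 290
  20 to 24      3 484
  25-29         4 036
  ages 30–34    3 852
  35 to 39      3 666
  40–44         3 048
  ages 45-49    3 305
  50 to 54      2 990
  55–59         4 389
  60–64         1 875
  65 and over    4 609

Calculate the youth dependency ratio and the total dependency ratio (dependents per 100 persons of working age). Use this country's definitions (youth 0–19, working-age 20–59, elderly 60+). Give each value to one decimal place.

0–19: 2 020 + 1 532 + 1 691 + 1 290 = 6 533
20–59: 3 484 + 4 036 + 3 852 + 3 666 + 3 048 + 3 305 + 2 990 + 4 389 = 28 770
60+: 1 875 + 4 609 = 6 484
Youth dependency ratio = 6 533 / 28 770 × 100 = 22.7
Total dependency ratio = (6 533 + 6 484) / 28 770 × 100 = 13 017 / 28 770 × 100 = 45.2

Youth dependency ratio: 22.7
Total dependency ratio: 45.2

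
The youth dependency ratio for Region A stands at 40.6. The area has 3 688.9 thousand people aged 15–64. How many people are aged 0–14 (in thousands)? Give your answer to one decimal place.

Aged 0–14: 1 497.7

Youth dependency ratio = youth / working-age × 100
40.6 = Y / 3 688.9 × 100
⇒ 1 497.7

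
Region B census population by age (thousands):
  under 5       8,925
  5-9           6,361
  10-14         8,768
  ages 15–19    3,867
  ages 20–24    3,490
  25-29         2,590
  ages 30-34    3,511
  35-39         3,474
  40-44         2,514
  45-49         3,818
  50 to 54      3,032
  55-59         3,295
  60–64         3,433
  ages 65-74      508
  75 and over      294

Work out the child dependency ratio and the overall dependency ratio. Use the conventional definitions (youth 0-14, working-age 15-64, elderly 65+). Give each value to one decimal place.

Youth dependency ratio: 72.8
Total dependency ratio: 75.3

0–14: 8,925 + 6,361 + 8,768 = 24,054
15–64: 3,867 + 3,490 + 2,590 + 3,511 + 3,474 + 2,514 + 3,818 + 3,032 + 3,295 + 3,433 = 33,024
65+: 508 + 294 = 802
Youth dependency ratio = 24,054 / 33,024 × 100 = 72.8
Total dependency ratio = (24,054 + 802) / 33,024 × 100 = 24,856 / 33,024 × 100 = 75.3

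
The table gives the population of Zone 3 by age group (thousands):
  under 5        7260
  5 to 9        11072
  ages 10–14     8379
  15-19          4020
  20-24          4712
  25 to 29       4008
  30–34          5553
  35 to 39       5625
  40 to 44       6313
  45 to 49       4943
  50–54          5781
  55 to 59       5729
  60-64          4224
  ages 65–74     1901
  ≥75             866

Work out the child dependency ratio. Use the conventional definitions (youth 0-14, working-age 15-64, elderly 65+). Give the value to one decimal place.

Youth dependency ratio: 52.5

0–14: 7260 + 11072 + 8379 = 26711
15–64: 4020 + 4712 + 4008 + 5553 + 5625 + 6313 + 4943 + 5781 + 5729 + 4224 = 50908
65+: 1901 + 866 = 2767
Youth dependency ratio = 26711 / 50908 × 100 = 52.5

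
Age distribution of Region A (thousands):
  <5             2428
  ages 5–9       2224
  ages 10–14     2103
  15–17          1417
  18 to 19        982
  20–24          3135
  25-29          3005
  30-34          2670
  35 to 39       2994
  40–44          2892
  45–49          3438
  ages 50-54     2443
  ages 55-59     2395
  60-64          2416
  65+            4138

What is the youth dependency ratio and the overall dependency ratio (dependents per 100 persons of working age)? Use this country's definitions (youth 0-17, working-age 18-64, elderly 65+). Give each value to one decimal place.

0–17: 2428 + 2224 + 2103 + 1417 = 8172
18–64: 982 + 3135 + 3005 + 2670 + 2994 + 2892 + 3438 + 2443 + 2395 + 2416 = 26370
65+: 4138
Youth dependency ratio = 8172 / 26370 × 100 = 31.0
Total dependency ratio = (8172 + 4138) / 26370 × 100 = 12310 / 26370 × 100 = 46.7

Youth dependency ratio: 31.0
Total dependency ratio: 46.7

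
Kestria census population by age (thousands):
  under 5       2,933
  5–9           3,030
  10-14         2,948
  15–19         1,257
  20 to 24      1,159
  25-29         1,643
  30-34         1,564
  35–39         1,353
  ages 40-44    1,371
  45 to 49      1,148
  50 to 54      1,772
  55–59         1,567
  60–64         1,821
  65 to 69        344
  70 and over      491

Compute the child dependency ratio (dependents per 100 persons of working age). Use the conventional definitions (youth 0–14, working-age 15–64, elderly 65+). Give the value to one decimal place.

0–14: 2,933 + 3,030 + 2,948 = 8,911
15–64: 1,257 + 1,159 + 1,643 + 1,564 + 1,353 + 1,371 + 1,148 + 1,772 + 1,567 + 1,821 = 14,655
65+: 344 + 491 = 835
Youth dependency ratio = 8,911 / 14,655 × 100 = 60.8

Youth dependency ratio: 60.8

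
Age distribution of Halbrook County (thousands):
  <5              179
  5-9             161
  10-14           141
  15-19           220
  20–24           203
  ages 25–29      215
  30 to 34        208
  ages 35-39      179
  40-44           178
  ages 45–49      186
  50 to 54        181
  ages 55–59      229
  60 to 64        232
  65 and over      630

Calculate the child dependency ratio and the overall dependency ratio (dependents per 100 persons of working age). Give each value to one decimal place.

Youth dependency ratio: 23.7
Total dependency ratio: 54.7

0–14: 179 + 161 + 141 = 481
15–64: 220 + 203 + 215 + 208 + 179 + 178 + 186 + 181 + 229 + 232 = 2031
65+: 630
Youth dependency ratio = 481 / 2031 × 100 = 23.7
Total dependency ratio = (481 + 630) / 2031 × 100 = 1111 / 2031 × 100 = 54.7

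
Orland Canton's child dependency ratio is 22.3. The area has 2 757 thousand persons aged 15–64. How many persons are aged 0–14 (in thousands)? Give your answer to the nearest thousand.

Aged 0–14: 615

Youth dependency ratio = youth / working-age × 100
22.3 = Y / 2 757 × 100
⇒ 615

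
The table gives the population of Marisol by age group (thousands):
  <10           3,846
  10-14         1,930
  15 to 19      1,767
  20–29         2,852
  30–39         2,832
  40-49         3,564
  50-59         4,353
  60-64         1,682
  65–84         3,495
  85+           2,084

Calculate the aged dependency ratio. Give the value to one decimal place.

Old-age dependency ratio: 32.7

0–14: 3,846 + 1,930 = 5,776
15–64: 1,767 + 2,852 + 2,832 + 3,564 + 4,353 + 1,682 = 17,050
65+: 3,495 + 2,084 = 5,579
Old-age dependency ratio = 5,579 / 17,050 × 100 = 32.7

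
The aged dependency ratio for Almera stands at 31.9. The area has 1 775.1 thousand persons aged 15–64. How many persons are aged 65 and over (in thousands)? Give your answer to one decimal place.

Aged 65 and over: 566.3

Old-age dependency ratio = elderly / working-age × 100
31.9 = E / 1 775.1 × 100
⇒ 566.3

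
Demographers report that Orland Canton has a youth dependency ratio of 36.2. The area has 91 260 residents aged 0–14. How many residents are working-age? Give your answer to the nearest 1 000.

Youth dependency ratio = youth / working-age × 100
36.2 = 91 260 / W × 100
⇒ 252 000

Working-age: 252 000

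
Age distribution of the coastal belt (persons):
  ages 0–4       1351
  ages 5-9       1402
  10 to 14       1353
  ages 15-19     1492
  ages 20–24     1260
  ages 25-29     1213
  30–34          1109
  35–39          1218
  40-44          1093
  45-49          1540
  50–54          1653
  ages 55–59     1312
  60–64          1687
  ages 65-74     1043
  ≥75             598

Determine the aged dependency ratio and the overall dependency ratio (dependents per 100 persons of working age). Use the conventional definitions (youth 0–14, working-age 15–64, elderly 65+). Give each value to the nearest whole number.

Old-age dependency ratio: 12
Total dependency ratio: 42

0–14: 1351 + 1402 + 1353 = 4106
15–64: 1492 + 1260 + 1213 + 1109 + 1218 + 1093 + 1540 + 1653 + 1312 + 1687 = 13577
65+: 1043 + 598 = 1641
Old-age dependency ratio = 1641 / 13577 × 100 = 12
Total dependency ratio = (4106 + 1641) / 13577 × 100 = 5747 / 13577 × 100 = 42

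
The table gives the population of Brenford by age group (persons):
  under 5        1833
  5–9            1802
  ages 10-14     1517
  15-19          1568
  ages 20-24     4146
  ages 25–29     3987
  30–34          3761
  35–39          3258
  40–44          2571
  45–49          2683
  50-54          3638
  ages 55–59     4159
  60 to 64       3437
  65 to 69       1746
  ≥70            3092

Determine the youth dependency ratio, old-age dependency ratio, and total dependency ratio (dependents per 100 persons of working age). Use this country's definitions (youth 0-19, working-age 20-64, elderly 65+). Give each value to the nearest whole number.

Youth dependency ratio: 21
Old-age dependency ratio: 15
Total dependency ratio: 37

0–19: 1833 + 1802 + 1517 + 1568 = 6720
20–64: 4146 + 3987 + 3761 + 3258 + 2571 + 2683 + 3638 + 4159 + 3437 = 31640
65+: 1746 + 3092 = 4838
Youth dependency ratio = 6720 / 31640 × 100 = 21
Old-age dependency ratio = 4838 / 31640 × 100 = 15
Total dependency ratio = (6720 + 4838) / 31640 × 100 = 11558 / 31640 × 100 = 37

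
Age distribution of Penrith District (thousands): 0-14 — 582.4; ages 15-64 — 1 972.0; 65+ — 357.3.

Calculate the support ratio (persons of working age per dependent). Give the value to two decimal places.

Support ratio = 1 972.0 / (582.4 + 357.3) = 1 972.0 / 939.7 = 2.10

Support ratio: 2.10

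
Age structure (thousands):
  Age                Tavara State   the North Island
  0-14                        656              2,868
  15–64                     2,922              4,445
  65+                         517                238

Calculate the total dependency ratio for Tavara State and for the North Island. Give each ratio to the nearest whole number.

Tavara State: (656 + 517) / 2,922 × 100 = 1,173 / 2,922 × 100 = 40
the North Island: (2,868 + 238) / 4,445 × 100 = 3,106 / 4,445 × 100 = 70

Tavara State: 40
the North Island: 70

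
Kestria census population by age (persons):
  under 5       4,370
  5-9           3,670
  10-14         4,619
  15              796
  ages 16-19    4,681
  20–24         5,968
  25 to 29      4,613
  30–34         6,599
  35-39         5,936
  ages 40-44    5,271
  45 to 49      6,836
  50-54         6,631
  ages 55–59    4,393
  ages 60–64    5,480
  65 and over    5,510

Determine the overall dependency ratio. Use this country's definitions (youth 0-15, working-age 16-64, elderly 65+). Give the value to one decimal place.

0–15: 4,370 + 3,670 + 4,619 + 796 = 13,455
16–64: 4,681 + 5,968 + 4,613 + 6,599 + 5,936 + 5,271 + 6,836 + 6,631 + 4,393 + 5,480 = 56,408
65+: 5,510
Total dependency ratio = (13,455 + 5,510) / 56,408 × 100 = 18,965 / 56,408 × 100 = 33.6

Total dependency ratio: 33.6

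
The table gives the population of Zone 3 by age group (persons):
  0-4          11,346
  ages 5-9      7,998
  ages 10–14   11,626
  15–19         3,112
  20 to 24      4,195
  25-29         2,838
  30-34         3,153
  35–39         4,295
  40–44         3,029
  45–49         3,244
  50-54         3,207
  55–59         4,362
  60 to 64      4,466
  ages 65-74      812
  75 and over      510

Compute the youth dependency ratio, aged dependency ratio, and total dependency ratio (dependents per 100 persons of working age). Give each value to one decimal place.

Youth dependency ratio: 86.3
Old-age dependency ratio: 3.7
Total dependency ratio: 89.9

0–14: 11,346 + 7,998 + 11,626 = 30,970
15–64: 3,112 + 4,195 + 2,838 + 3,153 + 4,295 + 3,029 + 3,244 + 3,207 + 4,362 + 4,466 = 35,901
65+: 812 + 510 = 1,322
Youth dependency ratio = 30,970 / 35,901 × 100 = 86.3
Old-age dependency ratio = 1,322 / 35,901 × 100 = 3.7
Total dependency ratio = (30,970 + 1,322) / 35,901 × 100 = 32,292 / 35,901 × 100 = 89.9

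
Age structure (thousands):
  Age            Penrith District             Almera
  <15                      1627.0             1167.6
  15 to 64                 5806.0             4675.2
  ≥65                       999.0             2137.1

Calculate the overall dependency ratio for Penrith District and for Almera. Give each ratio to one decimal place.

Penrith District: 45.2
Almera: 70.7

Penrith District: (1627.0 + 999.0) / 5806.0 × 100 = 2626.0 / 5806.0 × 100 = 45.2
Almera: (1167.6 + 2137.1) / 4675.2 × 100 = 3304.7 / 4675.2 × 100 = 70.7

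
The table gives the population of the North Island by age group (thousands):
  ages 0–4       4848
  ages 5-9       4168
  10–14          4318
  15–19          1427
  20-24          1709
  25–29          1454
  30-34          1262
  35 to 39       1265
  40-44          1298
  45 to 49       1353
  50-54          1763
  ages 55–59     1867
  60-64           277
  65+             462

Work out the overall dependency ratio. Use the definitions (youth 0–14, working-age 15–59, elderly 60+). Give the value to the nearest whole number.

Total dependency ratio: 105

0–14: 4848 + 4168 + 4318 = 13334
15–59: 1427 + 1709 + 1454 + 1262 + 1265 + 1298 + 1353 + 1763 + 1867 = 13398
60+: 277 + 462 = 739
Total dependency ratio = (13334 + 739) / 13398 × 100 = 14073 / 13398 × 100 = 105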